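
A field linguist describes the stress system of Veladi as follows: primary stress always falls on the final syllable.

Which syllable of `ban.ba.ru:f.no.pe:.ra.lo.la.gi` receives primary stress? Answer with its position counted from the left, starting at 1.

The word has 9 syllables; the final syllable is syllable 9 (gi).
Primary stress: syllable 9 → ban.ba.ru:f.no.pe:.ra.lo.la.ˈgi.

9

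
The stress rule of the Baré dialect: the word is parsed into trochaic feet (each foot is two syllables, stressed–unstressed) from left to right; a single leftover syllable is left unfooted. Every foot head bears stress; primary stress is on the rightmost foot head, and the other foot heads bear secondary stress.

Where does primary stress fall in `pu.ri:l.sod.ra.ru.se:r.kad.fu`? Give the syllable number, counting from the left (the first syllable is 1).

Parse left to right into trochaic (ˈσσ) feet: (ˈpu.ri:l) (ˈsod.ra) (ˈru.se:r) (ˈkad.fu).
Foot heads (stressed positions): 1, 3, 5, 7.
End Rule Rightmost: primary stress on the rightmost head = syllable 7.
Primary stress: syllable 7 → pu.ri:l.sod.ra.ru.se:r.ˈkad.fu.

7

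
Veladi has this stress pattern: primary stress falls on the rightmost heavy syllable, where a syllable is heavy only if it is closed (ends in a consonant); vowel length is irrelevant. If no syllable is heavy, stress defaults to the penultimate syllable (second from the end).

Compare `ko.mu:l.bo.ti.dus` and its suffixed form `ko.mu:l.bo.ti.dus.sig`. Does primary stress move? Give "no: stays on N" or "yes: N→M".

yes: 5→6

Base `ko.mu:l.bo.ti.dus` (5 syllables):
  Weights: 1 ko L, 2 mu:l H, 3 bo L, 4 ti L, 5 dus H.
  Heavy syllables in the domain: 2, 5. The rightmost is syllable 5 (dus).
  → primary stress on syllable 5.
Suffixed `ko.mu:l.bo.ti.dus.sig` (6 syllables):
  Weights: 1 ko L, 2 mu:l H, 3 bo L, 4 ti L, 5 dus H, 6 sig H.
  Heavy syllables in the domain: 2, 5, 6. The rightmost is syllable 6 (sig).
  → primary stress on syllable 6.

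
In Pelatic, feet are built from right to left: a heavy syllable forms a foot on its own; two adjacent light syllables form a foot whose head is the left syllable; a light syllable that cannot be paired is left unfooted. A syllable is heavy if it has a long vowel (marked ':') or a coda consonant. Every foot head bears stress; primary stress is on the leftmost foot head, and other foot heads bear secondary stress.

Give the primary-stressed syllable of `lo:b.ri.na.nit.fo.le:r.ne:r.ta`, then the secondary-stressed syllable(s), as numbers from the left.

Weights: 1 lo:b H, 2 ri L, 3 na L, 4 nit H, 5 fo L, 6 le:r H, 7 ne:r H, 8 ta L.
Parse right to left (heavy = foot alone; LL = one foot; stranded L unfooted): (ˈlo:b) (ˈri.na) (ˈnit) fo (ˈle:r) (ˈne:r) ta.
Foot heads: 1, 2, 4, 6, 7.
Primary stress on the leftmost head = syllable 1.
Secondary stress on 2, 4, 6, 7: ˈlo:b.ˌri.na.ˌnit.fo.ˌle:r.ˌne:r.ta.

primary 1, secondary 2, 4, 6, 7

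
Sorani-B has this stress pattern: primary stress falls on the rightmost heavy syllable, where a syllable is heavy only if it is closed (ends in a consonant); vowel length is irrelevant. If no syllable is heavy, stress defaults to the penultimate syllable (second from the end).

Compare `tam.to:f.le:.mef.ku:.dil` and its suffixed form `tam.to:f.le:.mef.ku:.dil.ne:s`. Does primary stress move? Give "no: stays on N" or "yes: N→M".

Base `tam.to:f.le:.mef.ku:.dil` (6 syllables):
  Weights: 1 tam H, 2 to:f H, 3 le: L, 4 mef H, 5 ku: L, 6 dil H.
  Heavy syllables in the domain: 1, 2, 4, 6. The rightmost is syllable 6 (dil).
  → primary stress on syllable 6.
Suffixed `tam.to:f.le:.mef.ku:.dil.ne:s` (7 syllables):
  Weights: 1 tam H, 2 to:f H, 3 le: L, 4 mef H, 5 ku: L, 6 dil H, 7 ne:s H.
  Heavy syllables in the domain: 1, 2, 4, 6, 7. The rightmost is syllable 7 (ne:s).
  → primary stress on syllable 7.

yes: 6→7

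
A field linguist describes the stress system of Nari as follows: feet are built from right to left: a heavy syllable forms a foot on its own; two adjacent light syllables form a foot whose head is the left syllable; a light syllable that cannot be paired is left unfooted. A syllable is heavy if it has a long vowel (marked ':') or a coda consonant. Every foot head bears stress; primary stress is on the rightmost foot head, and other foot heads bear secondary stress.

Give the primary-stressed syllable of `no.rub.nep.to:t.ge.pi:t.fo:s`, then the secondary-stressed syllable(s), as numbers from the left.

primary 7, secondary 2, 3, 4, 6

Weights: 1 no L, 2 rub H, 3 nep H, 4 to:t H, 5 ge L, 6 pi:t H, 7 fo:s H.
Parse right to left (heavy = foot alone; LL = one foot; stranded L unfooted): no (ˈrub) (ˈnep) (ˈto:t) ge (ˈpi:t) (ˈfo:s).
Foot heads: 2, 3, 4, 6, 7.
Primary stress on the rightmost head = syllable 7.
Secondary stress on 2, 3, 4, 6: no.ˌrub.ˌnep.ˌto:t.ge.ˌpi:t.ˈfo:s.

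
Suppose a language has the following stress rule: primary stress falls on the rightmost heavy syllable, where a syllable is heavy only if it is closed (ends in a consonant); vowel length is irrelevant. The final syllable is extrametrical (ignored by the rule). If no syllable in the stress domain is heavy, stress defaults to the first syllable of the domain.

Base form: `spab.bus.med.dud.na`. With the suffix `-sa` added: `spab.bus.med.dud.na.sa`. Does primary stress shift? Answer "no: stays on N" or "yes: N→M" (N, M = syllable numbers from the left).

Base `spab.bus.med.dud.na` (5 syllables):
  The final syllable (5, na) is extrametrical; the stress domain is syllables 1–4.
  Weights: 1 spab H, 2 bus H, 3 med H, 4 dud H.
  Heavy syllables in the domain: 1, 2, 3, 4. The rightmost is syllable 4 (dud).
  → primary stress on syllable 4.
Suffixed `spab.bus.med.dud.na.sa` (6 syllables):
  The final syllable (6, sa) is extrametrical; the stress domain is syllables 1–5.
  Weights: 1 spab H, 2 bus H, 3 med H, 4 dud H, 5 na L.
  Heavy syllables in the domain: 1, 2, 3, 4. The rightmost is syllable 4 (dud).
  → primary stress on syllable 4.

no: stays on 4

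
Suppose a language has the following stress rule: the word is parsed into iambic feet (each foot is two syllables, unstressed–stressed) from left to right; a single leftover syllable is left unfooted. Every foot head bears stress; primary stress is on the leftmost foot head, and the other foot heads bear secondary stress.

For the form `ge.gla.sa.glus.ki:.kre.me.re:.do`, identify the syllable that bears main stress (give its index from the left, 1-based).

2

Parse left to right into iambic (σˈσ) feet: (ge.ˈgla) (sa.ˈglus) (ki:.ˈkre) (me.ˈre:) do. Syllable 9 is left unfooted.
Foot heads (stressed positions): 2, 4, 6, 8.
End Rule Leftmost: primary stress on the leftmost head = syllable 2.
Primary stress: syllable 2 → ge.ˈgla.sa.glus.ki:.kre.me.re:.do.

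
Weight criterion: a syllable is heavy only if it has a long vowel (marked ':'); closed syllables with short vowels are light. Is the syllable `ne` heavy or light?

light

`ne`: short vowel, open (no coda). Short vowel → light.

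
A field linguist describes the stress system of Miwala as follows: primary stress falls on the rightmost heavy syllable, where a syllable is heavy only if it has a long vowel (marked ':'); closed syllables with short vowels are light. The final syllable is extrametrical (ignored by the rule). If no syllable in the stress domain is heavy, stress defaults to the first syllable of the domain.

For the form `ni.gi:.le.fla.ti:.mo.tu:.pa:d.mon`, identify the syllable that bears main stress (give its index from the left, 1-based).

8

The final syllable (9, mon) is extrametrical; the stress domain is syllables 1–8.
Weights: 1 ni L, 2 gi: H, 3 le L, 4 fla L, 5 ti: H, 6 mo L, 7 tu: H, 8 pa:d H.
Heavy syllables in the domain: 2, 5, 7, 8. The rightmost is syllable 8 (pa:d).
Primary stress: syllable 8 → ni.gi:.le.fla.ti:.mo.tu:.ˈpa:d.mon.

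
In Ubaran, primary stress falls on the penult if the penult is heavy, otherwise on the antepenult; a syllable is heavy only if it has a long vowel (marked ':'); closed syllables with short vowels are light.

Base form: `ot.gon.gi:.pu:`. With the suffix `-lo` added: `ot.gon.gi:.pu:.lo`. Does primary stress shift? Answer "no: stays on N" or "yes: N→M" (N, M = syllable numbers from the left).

Base `ot.gon.gi:.pu:` (4 syllables):
  Weights: 2 gon L, 3 gi: H, 4 pu: H.
  The penult (syllable 3, gi:) is heavy, so it takes stress.
  → primary stress on syllable 3.
Suffixed `ot.gon.gi:.pu:.lo` (5 syllables):
  Weights: 3 gi: H, 4 pu: H, 5 lo L.
  The penult (syllable 4, pu:) is heavy, so it takes stress.
  → primary stress on syllable 4.

yes: 3→4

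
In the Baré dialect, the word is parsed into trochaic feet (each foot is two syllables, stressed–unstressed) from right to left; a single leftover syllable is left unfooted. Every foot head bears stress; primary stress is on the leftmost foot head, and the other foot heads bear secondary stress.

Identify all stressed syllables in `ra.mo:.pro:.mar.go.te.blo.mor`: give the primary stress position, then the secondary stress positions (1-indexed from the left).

primary 1, secondary 3, 5, 7

Parse right to left into trochaic (ˈσσ) feet: (ˈra.mo:) (ˈpro:.mar) (ˈgo.te) (ˈblo.mor).
Foot heads (stressed positions): 1, 3, 5, 7.
End Rule Leftmost: primary stress on the leftmost head = syllable 1.
Secondary stress on 3, 5, 7: ˈra.mo:.ˌpro:.mar.ˌgo.te.ˌblo.mor.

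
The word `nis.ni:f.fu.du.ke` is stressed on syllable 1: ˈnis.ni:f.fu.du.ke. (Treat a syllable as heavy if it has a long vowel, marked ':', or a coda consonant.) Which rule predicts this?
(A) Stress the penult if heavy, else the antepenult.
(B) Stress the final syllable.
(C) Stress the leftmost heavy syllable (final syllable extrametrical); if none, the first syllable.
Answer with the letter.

C

Rule A → syllable 3 (observed: 1).
Rule B → syllable 5 (observed: 1).
Rule C → syllable 1 ✓.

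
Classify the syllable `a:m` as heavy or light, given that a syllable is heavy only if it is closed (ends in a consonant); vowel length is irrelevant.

`a:m`: long vowel, closed (coda /m/). Closed (coda /m/) → heavy.

heavy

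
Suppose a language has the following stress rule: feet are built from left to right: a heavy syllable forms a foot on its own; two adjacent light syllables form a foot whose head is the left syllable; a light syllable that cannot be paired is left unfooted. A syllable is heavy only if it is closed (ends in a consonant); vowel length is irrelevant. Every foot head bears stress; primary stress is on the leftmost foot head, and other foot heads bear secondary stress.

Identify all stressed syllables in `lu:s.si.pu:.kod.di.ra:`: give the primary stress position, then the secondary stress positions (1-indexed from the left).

Weights: 1 lu:s H, 2 si L, 3 pu: L, 4 kod H, 5 di L, 6 ra: L.
Parse left to right (heavy = foot alone; LL = one foot; stranded L unfooted): (ˈlu:s) (ˈsi.pu:) (ˈkod) (ˈdi.ra:).
Foot heads: 1, 2, 4, 5.
Primary stress on the leftmost head = syllable 1.
Secondary stress on 2, 4, 5: ˈlu:s.ˌsi.pu:.ˌkod.ˌdi.ra:.

primary 1, secondary 2, 4, 5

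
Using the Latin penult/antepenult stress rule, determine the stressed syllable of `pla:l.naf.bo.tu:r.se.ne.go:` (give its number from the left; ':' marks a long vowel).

Classical Latin: stress the penult if heavy (long vowel or closed), else the antepenult.
Weights: 5 se L, 6 ne L, 7 go: H.
The penult (syllable 6, ne) is light, so stress falls on the antepenult (syllable 5, se).
Stress on syllable 5: pla:l.naf.bo.tu:r.ˈse.ne.go:.

5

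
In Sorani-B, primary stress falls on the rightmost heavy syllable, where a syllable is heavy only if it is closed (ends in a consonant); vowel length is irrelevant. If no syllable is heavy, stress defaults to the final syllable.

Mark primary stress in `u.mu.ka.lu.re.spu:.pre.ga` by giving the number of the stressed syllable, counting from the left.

Weights: 1 u L, 2 mu L, 3 ka L, 4 lu L, 5 re L, 6 spu: L, 7 pre L, 8 ga L.
No heavy syllable in the domain; default to the final syllable = syllable 8.
Primary stress: syllable 8 → u.mu.ka.lu.re.spu:.pre.ˈga.

8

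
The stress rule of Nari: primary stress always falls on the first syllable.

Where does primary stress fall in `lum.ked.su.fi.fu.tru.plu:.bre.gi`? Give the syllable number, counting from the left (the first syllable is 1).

1

The word has 9 syllables; the first syllable is syllable 1 (lum).
Primary stress: syllable 1 → ˈlum.ked.su.fi.fu.tru.plu:.bre.gi.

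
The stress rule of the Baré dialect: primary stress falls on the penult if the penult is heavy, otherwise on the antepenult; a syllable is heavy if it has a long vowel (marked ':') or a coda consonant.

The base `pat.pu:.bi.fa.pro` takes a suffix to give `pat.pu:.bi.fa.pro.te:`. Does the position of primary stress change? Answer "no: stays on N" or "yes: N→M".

Base `pat.pu:.bi.fa.pro` (5 syllables):
  Weights: 3 bi L, 4 fa L, 5 pro L.
  The penult (syllable 4, fa) is light, so stress falls on the antepenult (syllable 3, bi).
  → primary stress on syllable 3.
Suffixed `pat.pu:.bi.fa.pro.te:` (6 syllables):
  Weights: 4 fa L, 5 pro L, 6 te: H.
  The penult (syllable 5, pro) is light, so stress falls on the antepenult (syllable 4, fa).
  → primary stress on syllable 4.

yes: 3→4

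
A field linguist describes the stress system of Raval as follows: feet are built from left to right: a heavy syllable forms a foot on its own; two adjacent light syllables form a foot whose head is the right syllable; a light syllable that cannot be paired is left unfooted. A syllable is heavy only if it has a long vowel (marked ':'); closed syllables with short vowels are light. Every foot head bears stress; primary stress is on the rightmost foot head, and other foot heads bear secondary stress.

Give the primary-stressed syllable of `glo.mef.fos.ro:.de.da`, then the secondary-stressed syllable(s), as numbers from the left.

primary 6, secondary 2, 4

Weights: 1 glo L, 2 mef L, 3 fos L, 4 ro: H, 5 de L, 6 da L.
Parse left to right (heavy = foot alone; LL = one foot; stranded L unfooted): (glo.ˈmef) fos (ˈro:) (de.ˈda).
Foot heads: 2, 4, 6.
Primary stress on the rightmost head = syllable 6.
Secondary stress on 2, 4: glo.ˌmef.fos.ˌro:.de.ˈda.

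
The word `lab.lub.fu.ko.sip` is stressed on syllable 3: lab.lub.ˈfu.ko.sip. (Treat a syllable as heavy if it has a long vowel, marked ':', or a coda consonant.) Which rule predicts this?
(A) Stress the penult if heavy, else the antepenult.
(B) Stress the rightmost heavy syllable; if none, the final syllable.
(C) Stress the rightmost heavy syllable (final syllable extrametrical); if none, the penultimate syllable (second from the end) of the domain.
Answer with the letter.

Rule A → syllable 3 ✓.
Rule B → syllable 5 (observed: 3).
Rule C → syllable 2 (observed: 3).

A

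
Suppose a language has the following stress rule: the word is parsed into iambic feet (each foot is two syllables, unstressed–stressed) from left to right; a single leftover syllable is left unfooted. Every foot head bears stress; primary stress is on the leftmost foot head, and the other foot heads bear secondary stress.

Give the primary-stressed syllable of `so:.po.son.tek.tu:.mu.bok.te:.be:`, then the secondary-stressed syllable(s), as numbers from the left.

Parse left to right into iambic (σˈσ) feet: (so:.ˈpo) (son.ˈtek) (tu:.ˈmu) (bok.ˈte:) be:. Syllable 9 is left unfooted.
Foot heads (stressed positions): 2, 4, 6, 8.
End Rule Leftmost: primary stress on the leftmost head = syllable 2.
Secondary stress on 4, 6, 8: so:.ˈpo.son.ˌtek.tu:.ˌmu.bok.ˌte:.be:.

primary 2, secondary 4, 6, 8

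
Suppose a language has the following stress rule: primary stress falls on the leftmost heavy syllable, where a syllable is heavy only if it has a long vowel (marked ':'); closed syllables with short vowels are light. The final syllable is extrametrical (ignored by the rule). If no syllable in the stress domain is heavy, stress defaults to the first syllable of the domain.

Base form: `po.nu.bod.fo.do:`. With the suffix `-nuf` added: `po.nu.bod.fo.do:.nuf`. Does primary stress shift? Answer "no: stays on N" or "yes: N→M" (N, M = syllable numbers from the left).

Base `po.nu.bod.fo.do:` (5 syllables):
  The final syllable (5, do:) is extrametrical; the stress domain is syllables 1–4.
  Weights: 1 po L, 2 nu L, 3 bod L, 4 fo L.
  No heavy syllable in the domain; default to the first syllable of the domain = syllable 1.
  → primary stress on syllable 1.
Suffixed `po.nu.bod.fo.do:.nuf` (6 syllables):
  The final syllable (6, nuf) is extrametrical; the stress domain is syllables 1–5.
  Weights: 1 po L, 2 nu L, 3 bod L, 4 fo L, 5 do: H.
  Heavy syllables in the domain: 5. The leftmost is syllable 5 (do:).
  → primary stress on syllable 5.

yes: 1→5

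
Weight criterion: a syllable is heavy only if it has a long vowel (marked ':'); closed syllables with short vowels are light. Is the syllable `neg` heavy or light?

`neg`: short vowel, closed (coda /g/). Short vowel → light.

light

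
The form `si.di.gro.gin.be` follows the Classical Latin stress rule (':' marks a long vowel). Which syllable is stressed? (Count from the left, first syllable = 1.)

4

Classical Latin: stress the penult if heavy (long vowel or closed), else the antepenult.
Weights: 3 gro L, 4 gin H, 5 be L.
The penult (syllable 4, gin) is heavy, so it takes stress.
Stress on syllable 4: si.di.gro.ˈgin.be.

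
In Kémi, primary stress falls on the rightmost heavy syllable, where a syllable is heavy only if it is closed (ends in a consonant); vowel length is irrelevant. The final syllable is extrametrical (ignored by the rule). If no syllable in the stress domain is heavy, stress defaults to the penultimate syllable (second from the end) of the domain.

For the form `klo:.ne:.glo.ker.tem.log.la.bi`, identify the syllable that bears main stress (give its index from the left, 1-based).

The final syllable (8, bi) is extrametrical; the stress domain is syllables 1–7.
Weights: 1 klo: L, 2 ne: L, 3 glo L, 4 ker H, 5 tem H, 6 log H, 7 la L.
Heavy syllables in the domain: 4, 5, 6. The rightmost is syllable 6 (log).
Primary stress: syllable 6 → klo:.ne:.glo.ker.tem.ˈlog.la.bi.

6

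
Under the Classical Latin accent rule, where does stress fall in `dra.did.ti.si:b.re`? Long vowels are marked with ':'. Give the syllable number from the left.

4

Classical Latin: stress the penult if heavy (long vowel or closed), else the antepenult.
Weights: 3 ti L, 4 si:b H, 5 re L.
The penult (syllable 4, si:b) is heavy, so it takes stress.
Stress on syllable 4: dra.did.ti.ˈsi:b.re.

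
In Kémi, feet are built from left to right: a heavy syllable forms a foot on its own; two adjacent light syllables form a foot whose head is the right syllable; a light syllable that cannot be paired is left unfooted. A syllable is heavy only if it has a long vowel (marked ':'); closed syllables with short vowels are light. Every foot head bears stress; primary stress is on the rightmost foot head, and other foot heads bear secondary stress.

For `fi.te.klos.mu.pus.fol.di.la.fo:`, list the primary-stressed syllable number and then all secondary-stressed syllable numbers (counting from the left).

primary 9, secondary 2, 4, 6, 8

Weights: 1 fi L, 2 te L, 3 klos L, 4 mu L, 5 pus L, 6 fol L, 7 di L, 8 la L, 9 fo: H.
Parse left to right (heavy = foot alone; LL = one foot; stranded L unfooted): (fi.ˈte) (klos.ˈmu) (pus.ˈfol) (di.ˈla) (ˈfo:).
Foot heads: 2, 4, 6, 8, 9.
Primary stress on the rightmost head = syllable 9.
Secondary stress on 2, 4, 6, 8: fi.ˌte.klos.ˌmu.pus.ˌfol.di.ˌla.ˈfo:.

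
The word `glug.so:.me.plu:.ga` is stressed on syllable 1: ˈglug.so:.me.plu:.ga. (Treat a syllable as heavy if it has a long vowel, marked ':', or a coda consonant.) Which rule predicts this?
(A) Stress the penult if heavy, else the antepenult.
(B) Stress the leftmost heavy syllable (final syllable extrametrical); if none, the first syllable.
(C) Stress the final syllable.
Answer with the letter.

B

Rule A → syllable 4 (observed: 1).
Rule B → syllable 1 ✓.
Rule C → syllable 5 (observed: 1).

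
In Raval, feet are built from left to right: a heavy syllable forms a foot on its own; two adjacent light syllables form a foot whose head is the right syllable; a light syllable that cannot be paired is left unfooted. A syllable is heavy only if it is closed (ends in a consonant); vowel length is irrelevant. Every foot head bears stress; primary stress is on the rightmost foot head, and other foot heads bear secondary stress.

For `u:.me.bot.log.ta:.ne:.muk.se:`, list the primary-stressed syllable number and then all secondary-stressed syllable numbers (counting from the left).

Weights: 1 u: L, 2 me L, 3 bot H, 4 log H, 5 ta: L, 6 ne: L, 7 muk H, 8 se: L.
Parse left to right (heavy = foot alone; LL = one foot; stranded L unfooted): (u:.ˈme) (ˈbot) (ˈlog) (ta:.ˈne:) (ˈmuk) se:.
Foot heads: 2, 3, 4, 6, 7.
Primary stress on the rightmost head = syllable 7.
Secondary stress on 2, 3, 4, 6: u:.ˌme.ˌbot.ˌlog.ta:.ˌne:.ˈmuk.se:.

primary 7, secondary 2, 3, 4, 6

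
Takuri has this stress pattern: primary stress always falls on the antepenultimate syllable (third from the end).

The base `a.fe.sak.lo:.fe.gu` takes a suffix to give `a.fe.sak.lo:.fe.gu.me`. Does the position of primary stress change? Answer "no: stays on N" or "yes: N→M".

yes: 4→5

Base `a.fe.sak.lo:.fe.gu` (6 syllables):
  The word has 6 syllables; the antepenultimate syllable (third from the end) is syllable 4 (lo:).
  → primary stress on syllable 4.
Suffixed `a.fe.sak.lo:.fe.gu.me` (7 syllables):
  The word has 7 syllables; the antepenultimate syllable (third from the end) is syllable 5 (fe).
  → primary stress on syllable 5.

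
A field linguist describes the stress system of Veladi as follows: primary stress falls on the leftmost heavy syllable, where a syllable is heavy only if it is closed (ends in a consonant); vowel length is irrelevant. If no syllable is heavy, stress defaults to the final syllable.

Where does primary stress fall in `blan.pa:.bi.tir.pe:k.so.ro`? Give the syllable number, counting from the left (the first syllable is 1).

1

Weights: 1 blan H, 2 pa: L, 3 bi L, 4 tir H, 5 pe:k H, 6 so L, 7 ro L.
Heavy syllables in the domain: 1, 4, 5. The leftmost is syllable 1 (blan).
Primary stress: syllable 1 → ˈblan.pa:.bi.tir.pe:k.so.ro.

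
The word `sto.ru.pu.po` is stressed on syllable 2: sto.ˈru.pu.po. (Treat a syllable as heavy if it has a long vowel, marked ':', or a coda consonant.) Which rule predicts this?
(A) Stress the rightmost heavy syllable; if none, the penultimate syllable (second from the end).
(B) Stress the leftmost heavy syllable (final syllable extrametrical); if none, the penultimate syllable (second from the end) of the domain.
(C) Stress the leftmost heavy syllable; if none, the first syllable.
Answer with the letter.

B

Rule A → syllable 3 (observed: 2).
Rule B → syllable 2 ✓.
Rule C → syllable 1 (observed: 2).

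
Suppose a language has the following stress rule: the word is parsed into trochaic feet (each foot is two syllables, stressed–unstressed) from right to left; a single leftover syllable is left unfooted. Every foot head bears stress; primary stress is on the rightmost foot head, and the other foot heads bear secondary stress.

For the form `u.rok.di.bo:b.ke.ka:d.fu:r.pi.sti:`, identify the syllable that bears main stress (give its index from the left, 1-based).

8

Parse right to left into trochaic (ˈσσ) feet: u (ˈrok.di) (ˈbo:b.ke) (ˈka:d.fu:r) (ˈpi.sti:). Syllable 1 is left unfooted.
Foot heads (stressed positions): 2, 4, 6, 8.
End Rule Rightmost: primary stress on the rightmost head = syllable 8.
Primary stress: syllable 8 → u.rok.di.bo:b.ke.ka:d.fu:r.ˈpi.sti:.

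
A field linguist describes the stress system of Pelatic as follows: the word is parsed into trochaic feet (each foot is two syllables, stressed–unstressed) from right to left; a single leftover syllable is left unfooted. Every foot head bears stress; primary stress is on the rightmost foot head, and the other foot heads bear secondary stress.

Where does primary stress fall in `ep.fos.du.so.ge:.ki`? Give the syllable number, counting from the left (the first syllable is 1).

Parse right to left into trochaic (ˈσσ) feet: (ˈep.fos) (ˈdu.so) (ˈge:.ki).
Foot heads (stressed positions): 1, 3, 5.
End Rule Rightmost: primary stress on the rightmost head = syllable 5.
Primary stress: syllable 5 → ep.fos.du.so.ˈge:.ki.

5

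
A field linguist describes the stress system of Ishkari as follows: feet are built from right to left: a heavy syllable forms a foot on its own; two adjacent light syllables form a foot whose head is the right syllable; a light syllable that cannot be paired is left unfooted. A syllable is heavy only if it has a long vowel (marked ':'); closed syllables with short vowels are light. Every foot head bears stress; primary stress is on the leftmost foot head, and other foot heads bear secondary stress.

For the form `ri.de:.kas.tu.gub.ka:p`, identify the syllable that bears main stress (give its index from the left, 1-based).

Weights: 1 ri L, 2 de: H, 3 kas L, 4 tu L, 5 gub L, 6 ka:p H.
Parse right to left (heavy = foot alone; LL = one foot; stranded L unfooted): ri (ˈde:) kas (tu.ˈgub) (ˈka:p).
Foot heads: 2, 5, 6.
Primary stress on the leftmost head = syllable 2.
Primary stress: syllable 2 → ri.ˈde:.kas.tu.gub.ka:p.

2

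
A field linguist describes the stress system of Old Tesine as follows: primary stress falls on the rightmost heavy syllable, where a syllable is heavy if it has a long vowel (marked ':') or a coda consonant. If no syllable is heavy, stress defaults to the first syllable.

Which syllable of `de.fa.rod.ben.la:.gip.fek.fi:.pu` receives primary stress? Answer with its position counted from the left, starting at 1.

Weights: 1 de L, 2 fa L, 3 rod H, 4 ben H, 5 la: H, 6 gip H, 7 fek H, 8 fi: H, 9 pu L.
Heavy syllables in the domain: 3, 4, 5, 6, 7, 8. The rightmost is syllable 8 (fi:).
Primary stress: syllable 8 → de.fa.rod.ben.la:.gip.fek.ˈfi:.pu.

8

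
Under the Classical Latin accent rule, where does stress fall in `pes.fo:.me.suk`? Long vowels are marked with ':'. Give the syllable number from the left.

Classical Latin: stress the penult if heavy (long vowel or closed), else the antepenult.
Weights: 2 fo: H, 3 me L, 4 suk H.
The penult (syllable 3, me) is light, so stress falls on the antepenult (syllable 2, fo:).
Stress on syllable 2: pes.ˈfo:.me.suk.

2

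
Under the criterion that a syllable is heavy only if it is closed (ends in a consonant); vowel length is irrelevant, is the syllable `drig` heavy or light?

heavy

`drig`: short vowel, closed (coda /g/). Closed (coda /g/) → heavy.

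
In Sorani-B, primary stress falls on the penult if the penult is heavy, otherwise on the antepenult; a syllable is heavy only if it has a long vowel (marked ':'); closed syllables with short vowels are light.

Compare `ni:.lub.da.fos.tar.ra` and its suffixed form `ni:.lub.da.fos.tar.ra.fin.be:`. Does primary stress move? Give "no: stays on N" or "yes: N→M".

yes: 4→6

Base `ni:.lub.da.fos.tar.ra` (6 syllables):
  Weights: 4 fos L, 5 tar L, 6 ra L.
  The penult (syllable 5, tar) is light, so stress falls on the antepenult (syllable 4, fos).
  → primary stress on syllable 4.
Suffixed `ni:.lub.da.fos.tar.ra.fin.be:` (8 syllables):
  Weights: 6 ra L, 7 fin L, 8 be: H.
  The penult (syllable 7, fin) is light, so stress falls on the antepenult (syllable 6, ra).
  → primary stress on syllable 6.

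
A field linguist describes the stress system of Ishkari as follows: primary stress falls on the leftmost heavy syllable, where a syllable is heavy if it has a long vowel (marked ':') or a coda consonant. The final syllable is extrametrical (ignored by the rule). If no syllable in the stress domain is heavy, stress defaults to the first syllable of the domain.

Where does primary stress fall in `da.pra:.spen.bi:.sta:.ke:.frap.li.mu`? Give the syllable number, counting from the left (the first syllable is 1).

2

The final syllable (9, mu) is extrametrical; the stress domain is syllables 1–8.
Weights: 1 da L, 2 pra: H, 3 spen H, 4 bi: H, 5 sta: H, 6 ke: H, 7 frap H, 8 li L.
Heavy syllables in the domain: 2, 3, 4, 5, 6, 7. The leftmost is syllable 2 (pra:).
Primary stress: syllable 2 → da.ˈpra:.spen.bi:.sta:.ke:.frap.li.mu.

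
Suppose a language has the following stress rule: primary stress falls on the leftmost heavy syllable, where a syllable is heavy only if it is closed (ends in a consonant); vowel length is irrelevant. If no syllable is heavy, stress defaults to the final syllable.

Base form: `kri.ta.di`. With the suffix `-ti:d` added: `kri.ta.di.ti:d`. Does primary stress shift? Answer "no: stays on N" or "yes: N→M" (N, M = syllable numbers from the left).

Base `kri.ta.di` (3 syllables):
  Weights: 1 kri L, 2 ta L, 3 di L.
  No heavy syllable in the domain; default to the final syllable = syllable 3.
  → primary stress on syllable 3.
Suffixed `kri.ta.di.ti:d` (4 syllables):
  Weights: 1 kri L, 2 ta L, 3 di L, 4 ti:d H.
  Heavy syllables in the domain: 4. The leftmost is syllable 4 (ti:d).
  → primary stress on syllable 4.

yes: 3→4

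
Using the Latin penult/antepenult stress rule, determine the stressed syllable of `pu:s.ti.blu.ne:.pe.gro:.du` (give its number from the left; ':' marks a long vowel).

6

Classical Latin: stress the penult if heavy (long vowel or closed), else the antepenult.
Weights: 5 pe L, 6 gro: H, 7 du L.
The penult (syllable 6, gro:) is heavy, so it takes stress.
Stress on syllable 6: pu:s.ti.blu.ne:.pe.ˈgro:.du.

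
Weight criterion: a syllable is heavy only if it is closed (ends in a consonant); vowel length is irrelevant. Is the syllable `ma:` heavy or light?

`ma:`: long vowel, open (no coda). Open (no coda) → light.

light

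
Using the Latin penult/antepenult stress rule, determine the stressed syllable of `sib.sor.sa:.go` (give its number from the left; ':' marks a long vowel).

3

Classical Latin: stress the penult if heavy (long vowel or closed), else the antepenult.
Weights: 2 sor H, 3 sa: H, 4 go L.
The penult (syllable 3, sa:) is heavy, so it takes stress.
Stress on syllable 3: sib.sor.ˈsa:.go.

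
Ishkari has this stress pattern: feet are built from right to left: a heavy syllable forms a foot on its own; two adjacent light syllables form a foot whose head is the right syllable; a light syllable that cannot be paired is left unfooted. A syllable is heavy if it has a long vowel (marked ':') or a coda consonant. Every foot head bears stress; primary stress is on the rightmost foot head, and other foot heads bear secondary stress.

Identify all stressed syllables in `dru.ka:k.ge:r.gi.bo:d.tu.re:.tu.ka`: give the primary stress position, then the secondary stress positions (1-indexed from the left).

primary 9, secondary 2, 3, 5, 7

Weights: 1 dru L, 2 ka:k H, 3 ge:r H, 4 gi L, 5 bo:d H, 6 tu L, 7 re: H, 8 tu L, 9 ka L.
Parse right to left (heavy = foot alone; LL = one foot; stranded L unfooted): dru (ˈka:k) (ˈge:r) gi (ˈbo:d) tu (ˈre:) (tu.ˈka).
Foot heads: 2, 3, 5, 7, 9.
Primary stress on the rightmost head = syllable 9.
Secondary stress on 2, 3, 5, 7: dru.ˌka:k.ˌge:r.gi.ˌbo:d.tu.ˌre:.tu.ˈka.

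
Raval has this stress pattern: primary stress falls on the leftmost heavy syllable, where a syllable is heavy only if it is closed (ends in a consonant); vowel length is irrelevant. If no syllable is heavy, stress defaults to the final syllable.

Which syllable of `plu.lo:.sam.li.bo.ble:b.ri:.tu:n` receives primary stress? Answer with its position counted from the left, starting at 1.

Weights: 1 plu L, 2 lo: L, 3 sam H, 4 li L, 5 bo L, 6 ble:b H, 7 ri: L, 8 tu:n H.
Heavy syllables in the domain: 3, 6, 8. The leftmost is syllable 3 (sam).
Primary stress: syllable 3 → plu.lo:.ˈsam.li.bo.ble:b.ri:.tu:n.

3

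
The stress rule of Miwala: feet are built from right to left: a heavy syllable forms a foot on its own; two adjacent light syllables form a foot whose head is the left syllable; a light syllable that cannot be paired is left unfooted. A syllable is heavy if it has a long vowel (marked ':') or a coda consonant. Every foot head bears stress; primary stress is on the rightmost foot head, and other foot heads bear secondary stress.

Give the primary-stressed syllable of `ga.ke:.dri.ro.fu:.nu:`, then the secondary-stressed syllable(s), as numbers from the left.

Weights: 1 ga L, 2 ke: H, 3 dri L, 4 ro L, 5 fu: H, 6 nu: H.
Parse right to left (heavy = foot alone; LL = one foot; stranded L unfooted): ga (ˈke:) (ˈdri.ro) (ˈfu:) (ˈnu:).
Foot heads: 2, 3, 5, 6.
Primary stress on the rightmost head = syllable 6.
Secondary stress on 2, 3, 5: ga.ˌke:.ˌdri.ro.ˌfu:.ˈnu:.

primary 6, secondary 2, 3, 5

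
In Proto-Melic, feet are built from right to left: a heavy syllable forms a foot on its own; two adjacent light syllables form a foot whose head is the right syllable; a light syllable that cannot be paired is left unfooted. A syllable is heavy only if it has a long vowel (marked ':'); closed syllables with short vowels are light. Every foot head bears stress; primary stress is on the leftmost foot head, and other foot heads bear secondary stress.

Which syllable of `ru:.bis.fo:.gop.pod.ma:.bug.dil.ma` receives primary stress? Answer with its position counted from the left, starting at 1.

1

Weights: 1 ru: H, 2 bis L, 3 fo: H, 4 gop L, 5 pod L, 6 ma: H, 7 bug L, 8 dil L, 9 ma L.
Parse right to left (heavy = foot alone; LL = one foot; stranded L unfooted): (ˈru:) bis (ˈfo:) (gop.ˈpod) (ˈma:) bug (dil.ˈma).
Foot heads: 1, 3, 5, 6, 9.
Primary stress on the leftmost head = syllable 1.
Primary stress: syllable 1 → ˈru:.bis.fo:.gop.pod.ma:.bug.dil.ma.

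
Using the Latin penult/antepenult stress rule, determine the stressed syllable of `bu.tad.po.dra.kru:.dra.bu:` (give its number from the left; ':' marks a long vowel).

Classical Latin: stress the penult if heavy (long vowel or closed), else the antepenult.
Weights: 5 kru: H, 6 dra L, 7 bu: H.
The penult (syllable 6, dra) is light, so stress falls on the antepenult (syllable 5, kru:).
Stress on syllable 5: bu.tad.po.dra.ˈkru:.dra.bu:.

5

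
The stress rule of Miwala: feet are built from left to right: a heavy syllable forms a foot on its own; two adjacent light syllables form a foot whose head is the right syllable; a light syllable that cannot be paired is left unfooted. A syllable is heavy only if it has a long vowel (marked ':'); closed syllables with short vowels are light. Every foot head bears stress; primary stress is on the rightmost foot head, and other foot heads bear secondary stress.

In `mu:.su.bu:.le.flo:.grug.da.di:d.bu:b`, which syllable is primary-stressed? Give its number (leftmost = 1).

Weights: 1 mu: H, 2 su L, 3 bu: H, 4 le L, 5 flo: H, 6 grug L, 7 da L, 8 di:d H, 9 bu:b H.
Parse left to right (heavy = foot alone; LL = one foot; stranded L unfooted): (ˈmu:) su (ˈbu:) le (ˈflo:) (grug.ˈda) (ˈdi:d) (ˈbu:b).
Foot heads: 1, 3, 5, 7, 8, 9.
Primary stress on the rightmost head = syllable 9.
Primary stress: syllable 9 → mu:.su.bu:.le.flo:.grug.da.di:d.ˈbu:b.

9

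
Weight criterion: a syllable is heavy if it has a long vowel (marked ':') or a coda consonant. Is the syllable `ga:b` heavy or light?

`ga:b`: long vowel, closed (coda /b/). Long vowel and closed → heavy.

heavy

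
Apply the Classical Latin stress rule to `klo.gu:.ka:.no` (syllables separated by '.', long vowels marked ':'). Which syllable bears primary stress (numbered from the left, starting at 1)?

3

Classical Latin: stress the penult if heavy (long vowel or closed), else the antepenult.
Weights: 2 gu: H, 3 ka: H, 4 no L.
The penult (syllable 3, ka:) is heavy, so it takes stress.
Stress on syllable 3: klo.gu:.ˈka:.no.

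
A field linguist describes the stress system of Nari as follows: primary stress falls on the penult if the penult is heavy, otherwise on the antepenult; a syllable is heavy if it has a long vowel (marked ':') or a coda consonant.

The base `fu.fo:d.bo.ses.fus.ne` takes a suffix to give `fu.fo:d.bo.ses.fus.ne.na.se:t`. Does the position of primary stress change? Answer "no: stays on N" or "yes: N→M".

yes: 5→6

Base `fu.fo:d.bo.ses.fus.ne` (6 syllables):
  Weights: 4 ses H, 5 fus H, 6 ne L.
  The penult (syllable 5, fus) is heavy, so it takes stress.
  → primary stress on syllable 5.
Suffixed `fu.fo:d.bo.ses.fus.ne.na.se:t` (8 syllables):
  Weights: 6 ne L, 7 na L, 8 se:t H.
  The penult (syllable 7, na) is light, so stress falls on the antepenult (syllable 6, ne).
  → primary stress on syllable 6.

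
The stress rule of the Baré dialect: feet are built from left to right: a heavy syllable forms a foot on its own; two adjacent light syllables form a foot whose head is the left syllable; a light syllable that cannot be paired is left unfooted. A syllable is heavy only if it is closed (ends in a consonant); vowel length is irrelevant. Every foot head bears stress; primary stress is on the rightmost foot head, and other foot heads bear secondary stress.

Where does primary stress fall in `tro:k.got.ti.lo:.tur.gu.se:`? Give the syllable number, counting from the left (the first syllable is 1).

Weights: 1 tro:k H, 2 got H, 3 ti L, 4 lo: L, 5 tur H, 6 gu L, 7 se: L.
Parse left to right (heavy = foot alone; LL = one foot; stranded L unfooted): (ˈtro:k) (ˈgot) (ˈti.lo:) (ˈtur) (ˈgu.se:).
Foot heads: 1, 2, 3, 5, 6.
Primary stress on the rightmost head = syllable 6.
Primary stress: syllable 6 → tro:k.got.ti.lo:.tur.ˈgu.se:.

6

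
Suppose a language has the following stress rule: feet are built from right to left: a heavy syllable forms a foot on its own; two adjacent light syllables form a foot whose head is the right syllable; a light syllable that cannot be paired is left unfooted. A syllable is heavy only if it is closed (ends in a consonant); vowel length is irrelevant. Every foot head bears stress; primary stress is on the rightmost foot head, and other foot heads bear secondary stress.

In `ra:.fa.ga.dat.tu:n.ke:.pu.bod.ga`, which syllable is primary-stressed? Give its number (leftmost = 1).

8

Weights: 1 ra: L, 2 fa L, 3 ga L, 4 dat H, 5 tu:n H, 6 ke: L, 7 pu L, 8 bod H, 9 ga L.
Parse right to left (heavy = foot alone; LL = one foot; stranded L unfooted): ra: (fa.ˈga) (ˈdat) (ˈtu:n) (ke:.ˈpu) (ˈbod) ga.
Foot heads: 3, 4, 5, 7, 8.
Primary stress on the rightmost head = syllable 8.
Primary stress: syllable 8 → ra:.fa.ga.dat.tu:n.ke:.pu.ˈbod.ga.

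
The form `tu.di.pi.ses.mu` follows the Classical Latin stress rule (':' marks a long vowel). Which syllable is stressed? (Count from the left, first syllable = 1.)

Classical Latin: stress the penult if heavy (long vowel or closed), else the antepenult.
Weights: 3 pi L, 4 ses H, 5 mu L.
The penult (syllable 4, ses) is heavy, so it takes stress.
Stress on syllable 4: tu.di.pi.ˈses.mu.

4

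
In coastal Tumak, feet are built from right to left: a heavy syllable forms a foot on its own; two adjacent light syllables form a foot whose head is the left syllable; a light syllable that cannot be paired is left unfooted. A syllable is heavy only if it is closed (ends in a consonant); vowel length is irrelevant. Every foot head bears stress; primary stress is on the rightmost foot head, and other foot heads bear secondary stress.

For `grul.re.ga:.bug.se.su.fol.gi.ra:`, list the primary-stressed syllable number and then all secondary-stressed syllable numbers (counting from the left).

primary 8, secondary 1, 2, 4, 5, 7

Weights: 1 grul H, 2 re L, 3 ga: L, 4 bug H, 5 se L, 6 su L, 7 fol H, 8 gi L, 9 ra: L.
Parse right to left (heavy = foot alone; LL = one foot; stranded L unfooted): (ˈgrul) (ˈre.ga:) (ˈbug) (ˈse.su) (ˈfol) (ˈgi.ra:).
Foot heads: 1, 2, 4, 5, 7, 8.
Primary stress on the rightmost head = syllable 8.
Secondary stress on 1, 2, 4, 5, 7: ˌgrul.ˌre.ga:.ˌbug.ˌse.su.ˌfol.ˈgi.ra:.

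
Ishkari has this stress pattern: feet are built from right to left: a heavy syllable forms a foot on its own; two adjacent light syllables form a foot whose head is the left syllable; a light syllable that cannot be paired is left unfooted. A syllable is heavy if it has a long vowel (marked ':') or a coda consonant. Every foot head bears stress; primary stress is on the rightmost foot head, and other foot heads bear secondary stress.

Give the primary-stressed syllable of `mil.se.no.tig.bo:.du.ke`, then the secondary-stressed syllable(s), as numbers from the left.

primary 6, secondary 1, 2, 4, 5

Weights: 1 mil H, 2 se L, 3 no L, 4 tig H, 5 bo: H, 6 du L, 7 ke L.
Parse right to left (heavy = foot alone; LL = one foot; stranded L unfooted): (ˈmil) (ˈse.no) (ˈtig) (ˈbo:) (ˈdu.ke).
Foot heads: 1, 2, 4, 5, 6.
Primary stress on the rightmost head = syllable 6.
Secondary stress on 1, 2, 4, 5: ˌmil.ˌse.no.ˌtig.ˌbo:.ˈdu.ke.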